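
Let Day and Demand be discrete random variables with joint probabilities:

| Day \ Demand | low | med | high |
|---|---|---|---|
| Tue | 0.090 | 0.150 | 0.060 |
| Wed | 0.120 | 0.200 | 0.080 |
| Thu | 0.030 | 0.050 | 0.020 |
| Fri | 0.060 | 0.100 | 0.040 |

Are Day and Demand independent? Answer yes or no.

Every cell satisfies P(Day,Demand) = P(Day)·P(Demand). For instance P(Day=Fri) = 0.200, P(Demand=high) = 0.200, and 0.200×0.200 = 0.040 matches the joint entry. So Day and Demand are independent.

yes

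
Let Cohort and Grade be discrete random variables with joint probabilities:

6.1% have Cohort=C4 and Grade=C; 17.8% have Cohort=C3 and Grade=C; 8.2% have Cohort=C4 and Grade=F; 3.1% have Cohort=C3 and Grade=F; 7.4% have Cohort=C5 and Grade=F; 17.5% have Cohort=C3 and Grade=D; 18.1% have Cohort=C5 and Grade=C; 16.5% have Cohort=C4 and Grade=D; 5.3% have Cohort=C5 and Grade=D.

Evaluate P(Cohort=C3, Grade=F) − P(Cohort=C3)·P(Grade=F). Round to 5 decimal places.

P(Cohort=C3) = 0.178 + 0.175 + 0.031 = 0.384.
P(Grade=F) = 0.031 + 0.082 + 0.074 = 0.187.
P(Cohort=C3, Grade=F) − P(Cohort=C3)P(Grade=F) = 0.031 − 0.384×0.187 = -0.04081.

-0.04081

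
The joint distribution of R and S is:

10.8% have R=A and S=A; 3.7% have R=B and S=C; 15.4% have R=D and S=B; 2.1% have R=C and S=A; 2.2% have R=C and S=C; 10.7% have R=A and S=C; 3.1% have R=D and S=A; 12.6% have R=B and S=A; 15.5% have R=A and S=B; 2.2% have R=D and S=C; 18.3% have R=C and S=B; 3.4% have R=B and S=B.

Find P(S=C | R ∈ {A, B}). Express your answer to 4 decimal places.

0.2540

P(R=A) = 0.108 + 0.155 + 0.107 = 0.370.
P(R=B) = 0.126 + 0.034 + 0.037 = 0.197.
P(R ∈ {A, B}) = 0.370 + 0.197 = 0.567; P(S=C, R ∈ {A, B}) = 0.107 + 0.037 = 0.144.
P(S=C | R ∈ {A, B}) = 0.144/0.567 = 0.2540.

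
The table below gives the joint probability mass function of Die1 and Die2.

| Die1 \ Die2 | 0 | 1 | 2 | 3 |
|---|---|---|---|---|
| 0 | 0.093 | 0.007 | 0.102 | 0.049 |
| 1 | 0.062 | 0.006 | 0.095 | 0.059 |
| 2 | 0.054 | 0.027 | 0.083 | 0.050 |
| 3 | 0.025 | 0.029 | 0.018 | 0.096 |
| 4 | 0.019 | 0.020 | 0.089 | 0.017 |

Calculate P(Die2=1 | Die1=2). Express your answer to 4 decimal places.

P(Die1=2) = 0.054 + 0.027 + 0.083 + 0.050 = 0.214.
P(Die2=1 | Die1=2) = 0.027/0.214 = 0.1262.

0.1262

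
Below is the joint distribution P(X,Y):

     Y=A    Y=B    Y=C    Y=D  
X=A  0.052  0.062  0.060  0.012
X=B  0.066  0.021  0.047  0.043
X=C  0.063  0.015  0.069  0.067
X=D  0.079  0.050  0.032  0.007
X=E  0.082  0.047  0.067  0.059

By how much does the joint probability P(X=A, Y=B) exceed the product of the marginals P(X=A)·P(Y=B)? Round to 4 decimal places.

0.0257

P(X=A) = 0.052 + 0.062 + 0.060 + 0.012 = 0.186.
P(Y=B) = 0.062 + 0.021 + 0.015 + 0.050 + 0.047 = 0.195.
P(X=A, Y=B) − P(X=A)P(Y=B) = 0.062 − 0.186×0.195 = 0.0257.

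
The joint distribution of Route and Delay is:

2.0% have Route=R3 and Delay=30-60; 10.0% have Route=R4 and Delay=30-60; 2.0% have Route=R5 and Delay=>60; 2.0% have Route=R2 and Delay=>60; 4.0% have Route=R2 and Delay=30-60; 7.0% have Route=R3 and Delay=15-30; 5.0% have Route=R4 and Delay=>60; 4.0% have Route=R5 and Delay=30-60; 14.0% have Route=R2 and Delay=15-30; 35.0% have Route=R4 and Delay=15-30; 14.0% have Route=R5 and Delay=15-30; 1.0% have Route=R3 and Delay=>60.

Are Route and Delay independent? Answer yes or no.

Every cell satisfies P(Route,Delay) = P(Route)·P(Delay). For instance P(Route=R5) = 0.200, P(Delay=15-30) = 0.700, and 0.200×0.700 = 0.140 matches the joint entry. So Route and Delay are independent.

yes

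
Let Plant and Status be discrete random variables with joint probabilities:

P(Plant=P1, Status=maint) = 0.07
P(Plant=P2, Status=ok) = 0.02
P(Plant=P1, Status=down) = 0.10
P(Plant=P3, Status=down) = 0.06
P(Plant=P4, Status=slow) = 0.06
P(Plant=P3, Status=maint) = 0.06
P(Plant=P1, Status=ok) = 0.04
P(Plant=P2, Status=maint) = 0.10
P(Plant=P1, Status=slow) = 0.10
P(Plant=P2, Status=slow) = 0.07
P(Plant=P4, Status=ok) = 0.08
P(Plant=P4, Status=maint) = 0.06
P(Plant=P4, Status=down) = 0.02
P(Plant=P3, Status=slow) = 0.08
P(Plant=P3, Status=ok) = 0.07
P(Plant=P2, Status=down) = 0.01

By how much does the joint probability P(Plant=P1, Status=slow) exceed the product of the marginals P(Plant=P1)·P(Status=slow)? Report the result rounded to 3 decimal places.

0.004

P(Plant=P1) = 0.04 + 0.10 + 0.10 + 0.07 = 0.31.
P(Status=slow) = 0.10 + 0.07 + 0.08 + 0.06 = 0.31.
P(Plant=P1, Status=slow) − P(Plant=P1)P(Status=slow) = 0.10 − 0.31×0.31 = 0.004.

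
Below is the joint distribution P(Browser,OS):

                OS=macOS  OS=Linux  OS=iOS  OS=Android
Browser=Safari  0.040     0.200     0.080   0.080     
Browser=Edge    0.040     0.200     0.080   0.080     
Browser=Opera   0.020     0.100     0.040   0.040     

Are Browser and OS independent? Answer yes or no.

yes

Every cell satisfies P(Browser,OS) = P(Browser)·P(OS). For instance P(Browser=Opera) = 0.200, P(OS=Linux) = 0.500, and 0.200×0.500 = 0.100 matches the joint entry. So Browser and OS are independent.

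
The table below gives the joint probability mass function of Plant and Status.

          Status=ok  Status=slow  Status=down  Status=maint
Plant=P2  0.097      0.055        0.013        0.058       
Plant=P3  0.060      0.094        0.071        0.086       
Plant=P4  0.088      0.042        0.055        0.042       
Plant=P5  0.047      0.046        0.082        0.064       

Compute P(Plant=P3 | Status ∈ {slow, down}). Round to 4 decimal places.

0.3603

P(Status=slow) = 0.055 + 0.094 + 0.042 + 0.046 = 0.237.
P(Status=down) = 0.013 + 0.071 + 0.055 + 0.082 = 0.221.
P(Status ∈ {slow, down}) = 0.237 + 0.221 = 0.458; P(Plant=P3, Status ∈ {slow, down}) = 0.094 + 0.071 = 0.165.
P(Plant=P3 | Status ∈ {slow, down}) = 0.165/0.458 = 0.3603.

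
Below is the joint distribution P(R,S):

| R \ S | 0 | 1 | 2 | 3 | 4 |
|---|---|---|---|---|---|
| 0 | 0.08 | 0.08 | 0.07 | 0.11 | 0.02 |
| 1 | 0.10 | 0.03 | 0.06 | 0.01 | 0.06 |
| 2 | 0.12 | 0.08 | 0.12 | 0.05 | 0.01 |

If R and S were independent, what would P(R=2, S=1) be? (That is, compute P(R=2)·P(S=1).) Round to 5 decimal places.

0.07220

P(R=2) = 0.12 + 0.08 + 0.12 + 0.05 + 0.01 = 0.38.
P(S=1) = 0.08 + 0.03 + 0.08 = 0.19.
Product: 0.38 × 0.19 = 0.07220.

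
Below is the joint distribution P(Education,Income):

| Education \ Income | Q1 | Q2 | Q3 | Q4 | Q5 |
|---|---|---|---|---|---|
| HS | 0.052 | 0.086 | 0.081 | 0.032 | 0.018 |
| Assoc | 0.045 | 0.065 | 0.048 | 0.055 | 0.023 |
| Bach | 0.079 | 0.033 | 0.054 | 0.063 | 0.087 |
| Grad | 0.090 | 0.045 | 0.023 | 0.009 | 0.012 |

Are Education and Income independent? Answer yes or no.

no

P(Education=Bach) = 0.316 and P(Income=Q5) = 0.140, so their product is 0.04424, but P(Education=Bach, Income=Q5) = 0.087. Since these differ, Education and Income are not independent.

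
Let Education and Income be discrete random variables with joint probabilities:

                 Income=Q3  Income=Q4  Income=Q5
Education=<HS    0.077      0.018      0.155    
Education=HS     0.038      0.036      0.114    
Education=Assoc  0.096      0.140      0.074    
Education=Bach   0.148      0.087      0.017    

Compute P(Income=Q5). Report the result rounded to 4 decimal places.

P(Income=Q5) = 0.155 + 0.114 + 0.074 + 0.017 = 0.360.

0.3600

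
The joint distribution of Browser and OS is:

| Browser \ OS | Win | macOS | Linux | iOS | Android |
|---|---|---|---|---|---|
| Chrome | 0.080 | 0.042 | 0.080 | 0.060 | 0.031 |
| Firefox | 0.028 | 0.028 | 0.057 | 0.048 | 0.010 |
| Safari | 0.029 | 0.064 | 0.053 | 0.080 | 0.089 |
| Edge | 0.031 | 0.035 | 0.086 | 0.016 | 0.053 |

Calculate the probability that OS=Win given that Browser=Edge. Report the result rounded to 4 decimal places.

0.1403

P(Browser=Edge) = 0.031 + 0.035 + 0.086 + 0.016 + 0.053 = 0.221.
P(OS=Win | Browser=Edge) = 0.031/0.221 = 0.1403.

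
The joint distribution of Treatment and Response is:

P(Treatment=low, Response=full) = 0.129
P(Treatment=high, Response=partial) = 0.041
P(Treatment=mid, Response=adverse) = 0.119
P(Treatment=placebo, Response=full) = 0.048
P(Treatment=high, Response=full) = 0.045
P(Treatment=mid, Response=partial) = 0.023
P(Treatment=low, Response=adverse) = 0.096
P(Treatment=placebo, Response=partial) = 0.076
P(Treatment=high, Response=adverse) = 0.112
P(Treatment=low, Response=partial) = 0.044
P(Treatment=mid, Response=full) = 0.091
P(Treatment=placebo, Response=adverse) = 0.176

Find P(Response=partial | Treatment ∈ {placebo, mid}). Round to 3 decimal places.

P(Treatment=placebo) = 0.076 + 0.048 + 0.176 = 0.300.
P(Treatment=mid) = 0.023 + 0.091 + 0.119 = 0.233.
P(Treatment ∈ {placebo, mid}) = 0.300 + 0.233 = 0.533; P(Response=partial, Treatment ∈ {placebo, mid}) = 0.076 + 0.023 = 0.099.
P(Response=partial | Treatment ∈ {placebo, mid}) = 0.099/0.533 = 0.186.

0.186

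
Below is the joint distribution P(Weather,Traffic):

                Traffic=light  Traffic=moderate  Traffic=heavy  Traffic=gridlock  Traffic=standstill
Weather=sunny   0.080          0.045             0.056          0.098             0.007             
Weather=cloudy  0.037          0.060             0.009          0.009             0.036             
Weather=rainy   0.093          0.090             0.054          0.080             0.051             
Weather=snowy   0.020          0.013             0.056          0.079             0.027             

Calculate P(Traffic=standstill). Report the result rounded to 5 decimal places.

P(Traffic=standstill) = 0.007 + 0.036 + 0.051 + 0.027 = 0.121.

0.12100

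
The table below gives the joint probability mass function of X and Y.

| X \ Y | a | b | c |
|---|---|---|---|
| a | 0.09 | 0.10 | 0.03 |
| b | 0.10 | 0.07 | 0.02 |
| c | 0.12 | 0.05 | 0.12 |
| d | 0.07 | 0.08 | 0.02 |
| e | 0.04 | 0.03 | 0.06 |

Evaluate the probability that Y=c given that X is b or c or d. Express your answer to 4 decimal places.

P(X=b) = 0.10 + 0.07 + 0.02 = 0.19.
P(X=c) = 0.12 + 0.05 + 0.12 = 0.29.
P(X=d) = 0.07 + 0.08 + 0.02 = 0.17.
P(X ∈ {b, c, d}) = 0.19 + 0.29 + 0.17 = 0.65; P(Y=c, X ∈ {b, c, d}) = 0.02 + 0.12 + 0.02 = 0.16.
P(Y=c | X ∈ {b, c, d}) = 0.16/0.65 = 0.2462.

0.2462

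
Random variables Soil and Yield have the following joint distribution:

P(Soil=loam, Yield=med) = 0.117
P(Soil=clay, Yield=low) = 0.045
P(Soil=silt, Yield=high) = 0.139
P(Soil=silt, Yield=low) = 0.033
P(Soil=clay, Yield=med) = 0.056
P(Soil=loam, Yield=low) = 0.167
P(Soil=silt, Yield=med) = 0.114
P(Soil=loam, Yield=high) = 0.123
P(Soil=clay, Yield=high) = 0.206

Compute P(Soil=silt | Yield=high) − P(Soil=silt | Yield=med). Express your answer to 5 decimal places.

P(Yield=high) = 0.123 + 0.206 + 0.139 = 0.468; P(Soil=silt | Yield=high) = 0.139/0.468 = 0.297009.
P(Yield=med) = 0.117 + 0.056 + 0.114 = 0.287; P(Soil=silt | Yield=med) = 0.114/0.287 = 0.397213.
Difference = -0.10020.

-0.10020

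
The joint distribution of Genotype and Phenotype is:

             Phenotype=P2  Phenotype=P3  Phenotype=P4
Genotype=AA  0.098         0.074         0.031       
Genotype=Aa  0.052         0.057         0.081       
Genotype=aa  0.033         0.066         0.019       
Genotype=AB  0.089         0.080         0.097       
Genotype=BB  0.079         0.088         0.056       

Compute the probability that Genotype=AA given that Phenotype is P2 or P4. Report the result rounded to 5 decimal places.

P(Phenotype=P2) = 0.098 + 0.052 + 0.033 + 0.089 + 0.079 = 0.351.
P(Phenotype=P4) = 0.031 + 0.081 + 0.019 + 0.097 + 0.056 = 0.284.
P(Phenotype ∈ {P2, P4}) = 0.351 + 0.284 = 0.635; P(Genotype=AA, Phenotype ∈ {P2, P4}) = 0.098 + 0.031 = 0.129.
P(Genotype=AA | Phenotype ∈ {P2, P4}) = 0.129/0.635 = 0.20315.

0.20315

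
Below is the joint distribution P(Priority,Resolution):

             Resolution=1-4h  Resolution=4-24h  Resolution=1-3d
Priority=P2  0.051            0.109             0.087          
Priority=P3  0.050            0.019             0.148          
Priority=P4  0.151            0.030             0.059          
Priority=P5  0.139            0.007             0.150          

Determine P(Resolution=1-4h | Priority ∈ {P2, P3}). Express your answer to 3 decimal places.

0.218

P(Priority=P2) = 0.051 + 0.109 + 0.087 = 0.247.
P(Priority=P3) = 0.050 + 0.019 + 0.148 = 0.217.
P(Priority ∈ {P2, P3}) = 0.247 + 0.217 = 0.464; P(Resolution=1-4h, Priority ∈ {P2, P3}) = 0.051 + 0.050 = 0.101.
P(Resolution=1-4h | Priority ∈ {P2, P3}) = 0.101/0.464 = 0.218.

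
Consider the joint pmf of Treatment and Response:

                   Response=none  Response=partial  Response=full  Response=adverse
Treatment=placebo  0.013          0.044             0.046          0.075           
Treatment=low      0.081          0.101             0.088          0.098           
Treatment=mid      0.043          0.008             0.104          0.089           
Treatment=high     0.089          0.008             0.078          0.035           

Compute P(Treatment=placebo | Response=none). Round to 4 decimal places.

P(Response=none) = 0.013 + 0.081 + 0.043 + 0.089 = 0.226.
P(Treatment=placebo | Response=none) = 0.013/0.226 = 0.0575.

0.0575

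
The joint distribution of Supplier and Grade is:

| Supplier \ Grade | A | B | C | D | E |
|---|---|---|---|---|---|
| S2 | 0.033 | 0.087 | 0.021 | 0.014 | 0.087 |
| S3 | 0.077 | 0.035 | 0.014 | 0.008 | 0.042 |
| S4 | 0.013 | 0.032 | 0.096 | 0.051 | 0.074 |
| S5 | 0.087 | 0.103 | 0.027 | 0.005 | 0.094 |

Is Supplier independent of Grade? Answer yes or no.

no

P(Supplier=S4) = 0.266 and P(Grade=C) = 0.158, so their product is 0.04203, but P(Supplier=S4, Grade=C) = 0.096. Since these differ, Supplier and Grade are not independent.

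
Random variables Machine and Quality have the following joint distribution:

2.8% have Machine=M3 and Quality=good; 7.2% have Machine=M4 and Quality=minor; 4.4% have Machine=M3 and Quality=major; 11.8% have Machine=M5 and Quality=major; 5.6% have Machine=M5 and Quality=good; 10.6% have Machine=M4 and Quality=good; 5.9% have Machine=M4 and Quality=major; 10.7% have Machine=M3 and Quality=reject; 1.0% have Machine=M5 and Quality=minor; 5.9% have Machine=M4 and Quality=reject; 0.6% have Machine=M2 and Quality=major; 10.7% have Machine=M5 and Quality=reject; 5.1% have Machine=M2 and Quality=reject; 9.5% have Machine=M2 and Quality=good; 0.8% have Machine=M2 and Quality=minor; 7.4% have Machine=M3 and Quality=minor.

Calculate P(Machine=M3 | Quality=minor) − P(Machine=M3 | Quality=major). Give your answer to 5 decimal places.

P(Quality=minor) = 0.008 + 0.074 + 0.072 + 0.010 = 0.164; P(Machine=M3 | Quality=minor) = 0.074/0.164 = 0.451220.
P(Quality=major) = 0.006 + 0.044 + 0.059 + 0.118 = 0.227; P(Machine=M3 | Quality=major) = 0.044/0.227 = 0.193833.
Difference = 0.25739.

0.25739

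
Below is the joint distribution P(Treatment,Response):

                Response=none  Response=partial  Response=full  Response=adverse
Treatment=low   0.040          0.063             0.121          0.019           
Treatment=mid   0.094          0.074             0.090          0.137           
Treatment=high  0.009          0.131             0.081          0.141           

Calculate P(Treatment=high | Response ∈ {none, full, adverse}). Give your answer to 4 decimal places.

P(Response=none) = 0.040 + 0.094 + 0.009 = 0.143.
P(Response=full) = 0.121 + 0.090 + 0.081 = 0.292.
P(Response=adverse) = 0.019 + 0.137 + 0.141 = 0.297.
P(Response ∈ {none, full, adverse}) = 0.143 + 0.292 + 0.297 = 0.732; P(Treatment=high, Response ∈ {none, full, adverse}) = 0.009 + 0.081 + 0.141 = 0.231.
P(Treatment=high | Response ∈ {none, full, adverse}) = 0.231/0.732 = 0.3156.

0.3156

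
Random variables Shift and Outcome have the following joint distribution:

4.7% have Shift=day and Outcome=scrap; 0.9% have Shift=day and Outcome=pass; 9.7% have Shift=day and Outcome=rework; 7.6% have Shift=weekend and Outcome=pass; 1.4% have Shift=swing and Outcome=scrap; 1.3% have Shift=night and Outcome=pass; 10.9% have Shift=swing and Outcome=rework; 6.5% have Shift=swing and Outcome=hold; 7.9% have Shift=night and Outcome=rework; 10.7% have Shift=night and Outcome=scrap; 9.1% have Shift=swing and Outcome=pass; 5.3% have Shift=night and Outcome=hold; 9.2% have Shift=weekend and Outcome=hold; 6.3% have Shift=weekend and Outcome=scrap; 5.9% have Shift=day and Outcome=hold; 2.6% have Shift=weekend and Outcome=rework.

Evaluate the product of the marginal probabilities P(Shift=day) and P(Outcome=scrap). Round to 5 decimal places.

0.04897

P(Shift=day) = 0.009 + 0.097 + 0.047 + 0.059 = 0.212.
P(Outcome=scrap) = 0.047 + 0.014 + 0.107 + 0.063 = 0.231.
Product: 0.212 × 0.231 = 0.04897.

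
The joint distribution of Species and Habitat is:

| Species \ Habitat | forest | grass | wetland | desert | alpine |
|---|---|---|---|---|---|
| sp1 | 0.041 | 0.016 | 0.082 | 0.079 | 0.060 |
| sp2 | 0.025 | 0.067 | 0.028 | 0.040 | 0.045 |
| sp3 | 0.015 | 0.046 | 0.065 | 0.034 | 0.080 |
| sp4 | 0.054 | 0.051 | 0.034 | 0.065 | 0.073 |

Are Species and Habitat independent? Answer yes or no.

P(Species=sp1) = 0.278 and P(Habitat=grass) = 0.180, so their product is 0.05004, but P(Species=sp1, Habitat=grass) = 0.016. Since these differ, Species and Habitat are not independent.

no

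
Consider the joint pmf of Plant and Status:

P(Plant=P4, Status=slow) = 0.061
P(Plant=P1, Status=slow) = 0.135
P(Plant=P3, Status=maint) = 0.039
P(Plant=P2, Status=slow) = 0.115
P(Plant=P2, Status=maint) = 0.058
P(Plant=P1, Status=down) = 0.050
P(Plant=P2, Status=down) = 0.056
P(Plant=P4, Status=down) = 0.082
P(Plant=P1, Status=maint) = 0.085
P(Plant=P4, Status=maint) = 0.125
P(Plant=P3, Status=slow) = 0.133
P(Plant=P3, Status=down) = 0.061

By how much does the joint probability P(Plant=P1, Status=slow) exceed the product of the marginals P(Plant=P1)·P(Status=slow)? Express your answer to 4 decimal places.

P(Plant=P1) = 0.135 + 0.050 + 0.085 = 0.270.
P(Status=slow) = 0.135 + 0.115 + 0.133 + 0.061 = 0.444.
P(Plant=P1, Status=slow) − P(Plant=P1)P(Status=slow) = 0.135 − 0.270×0.444 = 0.0151.

0.0151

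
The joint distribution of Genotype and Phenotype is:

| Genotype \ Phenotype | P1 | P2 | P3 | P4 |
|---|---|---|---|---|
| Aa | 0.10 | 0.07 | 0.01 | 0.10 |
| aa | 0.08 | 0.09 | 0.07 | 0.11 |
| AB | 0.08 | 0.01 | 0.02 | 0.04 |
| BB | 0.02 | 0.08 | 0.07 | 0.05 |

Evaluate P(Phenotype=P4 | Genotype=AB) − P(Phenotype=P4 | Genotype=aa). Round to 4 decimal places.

-0.0476

P(Genotype=AB) = 0.08 + 0.01 + 0.02 + 0.04 = 0.15; P(Phenotype=P4 | Genotype=AB) = 0.04/0.15 = 0.26667.
P(Genotype=aa) = 0.08 + 0.09 + 0.07 + 0.11 = 0.35; P(Phenotype=P4 | Genotype=aa) = 0.11/0.35 = 0.31429.
Difference = -0.0476.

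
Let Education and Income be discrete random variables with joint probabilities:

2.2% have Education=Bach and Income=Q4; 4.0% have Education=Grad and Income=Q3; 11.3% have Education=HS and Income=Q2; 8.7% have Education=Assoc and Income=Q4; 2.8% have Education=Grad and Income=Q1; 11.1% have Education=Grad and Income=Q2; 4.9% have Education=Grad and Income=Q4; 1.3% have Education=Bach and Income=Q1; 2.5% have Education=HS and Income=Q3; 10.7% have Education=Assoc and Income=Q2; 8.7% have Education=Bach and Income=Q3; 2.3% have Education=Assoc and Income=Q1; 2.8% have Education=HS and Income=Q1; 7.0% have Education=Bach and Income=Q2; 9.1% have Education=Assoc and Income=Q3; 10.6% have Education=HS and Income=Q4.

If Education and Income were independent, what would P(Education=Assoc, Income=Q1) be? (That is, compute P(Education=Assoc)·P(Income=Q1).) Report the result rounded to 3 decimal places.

0.028

P(Education=Assoc) = 0.023 + 0.107 + 0.091 + 0.087 = 0.308.
P(Income=Q1) = 0.028 + 0.023 + 0.013 + 0.028 = 0.092.
Product: 0.308 × 0.092 = 0.028.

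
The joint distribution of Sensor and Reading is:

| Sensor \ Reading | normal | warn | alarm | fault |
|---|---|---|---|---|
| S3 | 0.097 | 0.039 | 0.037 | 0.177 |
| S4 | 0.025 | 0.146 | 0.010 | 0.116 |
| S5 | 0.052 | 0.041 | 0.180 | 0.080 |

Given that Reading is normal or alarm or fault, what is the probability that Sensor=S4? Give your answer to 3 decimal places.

0.195

P(Reading=normal) = 0.097 + 0.025 + 0.052 = 0.174.
P(Reading=alarm) = 0.037 + 0.010 + 0.180 = 0.227.
P(Reading=fault) = 0.177 + 0.116 + 0.080 = 0.373.
P(Reading ∈ {normal, alarm, fault}) = 0.174 + 0.227 + 0.373 = 0.774; P(Sensor=S4, Reading ∈ {normal, alarm, fault}) = 0.025 + 0.010 + 0.116 = 0.151.
P(Sensor=S4 | Reading ∈ {normal, alarm, fault}) = 0.151/0.774 = 0.195.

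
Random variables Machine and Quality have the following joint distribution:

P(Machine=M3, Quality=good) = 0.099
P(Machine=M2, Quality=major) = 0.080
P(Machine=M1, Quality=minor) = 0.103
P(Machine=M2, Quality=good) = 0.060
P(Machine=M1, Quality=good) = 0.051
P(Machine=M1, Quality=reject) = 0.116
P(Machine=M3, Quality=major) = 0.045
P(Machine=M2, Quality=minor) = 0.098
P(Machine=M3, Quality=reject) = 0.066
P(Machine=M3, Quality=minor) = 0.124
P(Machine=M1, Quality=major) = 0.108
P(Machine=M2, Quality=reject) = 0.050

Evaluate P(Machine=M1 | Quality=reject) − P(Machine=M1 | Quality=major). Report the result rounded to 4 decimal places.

0.0365

P(Quality=reject) = 0.116 + 0.050 + 0.066 = 0.232; P(Machine=M1 | Quality=reject) = 0.116/0.232 = 0.50000.
P(Quality=major) = 0.108 + 0.080 + 0.045 = 0.233; P(Machine=M1 | Quality=major) = 0.108/0.233 = 0.46352.
Difference = 0.0365.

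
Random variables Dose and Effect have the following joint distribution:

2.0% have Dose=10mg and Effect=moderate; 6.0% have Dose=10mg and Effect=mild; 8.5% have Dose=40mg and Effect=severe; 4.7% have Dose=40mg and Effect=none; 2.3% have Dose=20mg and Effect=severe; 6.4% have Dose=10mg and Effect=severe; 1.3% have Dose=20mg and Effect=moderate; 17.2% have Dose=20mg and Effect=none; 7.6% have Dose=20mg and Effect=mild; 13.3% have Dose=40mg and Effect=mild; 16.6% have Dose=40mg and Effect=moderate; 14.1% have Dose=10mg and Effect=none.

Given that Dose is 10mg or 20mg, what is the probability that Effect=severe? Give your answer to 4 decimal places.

P(Dose=10mg) = 0.141 + 0.060 + 0.020 + 0.064 = 0.285.
P(Dose=20mg) = 0.172 + 0.076 + 0.013 + 0.023 = 0.284.
P(Dose ∈ {10mg, 20mg}) = 0.285 + 0.284 = 0.569; P(Effect=severe, Dose ∈ {10mg, 20mg}) = 0.064 + 0.023 = 0.087.
P(Effect=severe | Dose ∈ {10mg, 20mg}) = 0.087/0.569 = 0.1529.

0.1529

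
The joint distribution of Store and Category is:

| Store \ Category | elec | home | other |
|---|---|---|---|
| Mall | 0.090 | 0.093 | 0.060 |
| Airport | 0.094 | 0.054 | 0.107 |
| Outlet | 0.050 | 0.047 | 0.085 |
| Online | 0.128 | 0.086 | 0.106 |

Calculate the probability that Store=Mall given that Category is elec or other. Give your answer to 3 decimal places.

0.208

P(Category=elec) = 0.090 + 0.094 + 0.050 + 0.128 = 0.362.
P(Category=other) = 0.060 + 0.107 + 0.085 + 0.106 = 0.358.
P(Category ∈ {elec, other}) = 0.362 + 0.358 = 0.720; P(Store=Mall, Category ∈ {elec, other}) = 0.090 + 0.060 = 0.150.
P(Store=Mall | Category ∈ {elec, other}) = 0.150/0.720 = 0.208.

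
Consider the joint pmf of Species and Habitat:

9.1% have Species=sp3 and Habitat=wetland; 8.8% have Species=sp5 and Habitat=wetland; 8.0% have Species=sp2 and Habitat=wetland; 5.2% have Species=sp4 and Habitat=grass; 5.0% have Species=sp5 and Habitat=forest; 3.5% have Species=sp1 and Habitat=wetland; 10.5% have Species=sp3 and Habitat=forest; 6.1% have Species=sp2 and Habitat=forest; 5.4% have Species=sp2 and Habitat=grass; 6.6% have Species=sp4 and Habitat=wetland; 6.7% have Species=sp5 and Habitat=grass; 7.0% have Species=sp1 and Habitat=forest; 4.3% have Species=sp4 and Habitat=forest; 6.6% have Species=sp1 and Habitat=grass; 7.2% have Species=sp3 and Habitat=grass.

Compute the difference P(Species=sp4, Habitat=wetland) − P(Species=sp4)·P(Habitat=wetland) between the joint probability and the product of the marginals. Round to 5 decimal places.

P(Species=sp4) = 0.043 + 0.052 + 0.066 = 0.161.
P(Habitat=wetland) = 0.035 + 0.080 + 0.091 + 0.066 + 0.088 = 0.360.
P(Species=sp4, Habitat=wetland) − P(Species=sp4)P(Habitat=wetland) = 0.066 − 0.161×0.360 = 0.00804.

0.00804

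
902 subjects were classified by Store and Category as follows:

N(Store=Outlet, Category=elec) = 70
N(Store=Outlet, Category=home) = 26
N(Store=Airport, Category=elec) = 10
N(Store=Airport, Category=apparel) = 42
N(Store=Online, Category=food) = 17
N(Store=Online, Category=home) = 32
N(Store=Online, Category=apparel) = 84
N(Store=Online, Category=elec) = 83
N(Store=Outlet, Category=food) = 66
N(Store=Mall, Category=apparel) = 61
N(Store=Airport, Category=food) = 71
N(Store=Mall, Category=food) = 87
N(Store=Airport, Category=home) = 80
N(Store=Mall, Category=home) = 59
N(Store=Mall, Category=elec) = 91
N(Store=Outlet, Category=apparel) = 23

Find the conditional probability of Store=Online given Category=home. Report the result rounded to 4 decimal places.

Total with Category=home: 59 + 80 + 26 + 32 = 197.
P(Store=Online | Category=home) = 32/197 = 0.1624.

0.1624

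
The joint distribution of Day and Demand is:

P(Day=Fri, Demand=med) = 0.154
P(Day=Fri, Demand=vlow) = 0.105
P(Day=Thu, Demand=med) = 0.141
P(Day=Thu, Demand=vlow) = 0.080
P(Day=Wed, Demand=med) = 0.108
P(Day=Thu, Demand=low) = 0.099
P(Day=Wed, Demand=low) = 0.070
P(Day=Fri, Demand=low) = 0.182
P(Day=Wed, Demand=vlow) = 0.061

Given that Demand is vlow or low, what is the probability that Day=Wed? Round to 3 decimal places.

P(Demand=vlow) = 0.061 + 0.080 + 0.105 = 0.246.
P(Demand=low) = 0.070 + 0.099 + 0.182 = 0.351.
P(Demand ∈ {vlow, low}) = 0.246 + 0.351 = 0.597; P(Day=Wed, Demand ∈ {vlow, low}) = 0.061 + 0.070 = 0.131.
P(Day=Wed | Demand ∈ {vlow, low}) = 0.131/0.597 = 0.219.

0.219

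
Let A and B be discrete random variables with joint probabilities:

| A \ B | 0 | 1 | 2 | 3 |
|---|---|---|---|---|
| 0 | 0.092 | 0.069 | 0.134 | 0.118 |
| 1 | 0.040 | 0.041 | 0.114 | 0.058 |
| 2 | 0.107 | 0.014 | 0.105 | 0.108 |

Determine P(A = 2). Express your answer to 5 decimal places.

P(A=2) = 0.107 + 0.014 + 0.105 + 0.108 = 0.334.

0.33400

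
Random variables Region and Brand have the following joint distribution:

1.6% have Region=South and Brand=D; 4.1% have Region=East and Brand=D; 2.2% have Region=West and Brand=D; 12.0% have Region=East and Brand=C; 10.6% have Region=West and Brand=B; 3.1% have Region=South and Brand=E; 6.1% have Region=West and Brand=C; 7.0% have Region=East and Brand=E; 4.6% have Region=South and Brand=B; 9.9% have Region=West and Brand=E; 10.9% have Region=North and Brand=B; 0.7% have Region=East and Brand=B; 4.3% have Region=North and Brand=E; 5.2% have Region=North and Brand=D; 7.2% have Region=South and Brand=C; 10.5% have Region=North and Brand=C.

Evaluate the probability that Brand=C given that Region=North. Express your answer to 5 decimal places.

P(Region=North) = 0.109 + 0.105 + 0.052 + 0.043 = 0.309.
P(Brand=C | Region=North) = 0.105/0.309 = 0.33981.

0.33981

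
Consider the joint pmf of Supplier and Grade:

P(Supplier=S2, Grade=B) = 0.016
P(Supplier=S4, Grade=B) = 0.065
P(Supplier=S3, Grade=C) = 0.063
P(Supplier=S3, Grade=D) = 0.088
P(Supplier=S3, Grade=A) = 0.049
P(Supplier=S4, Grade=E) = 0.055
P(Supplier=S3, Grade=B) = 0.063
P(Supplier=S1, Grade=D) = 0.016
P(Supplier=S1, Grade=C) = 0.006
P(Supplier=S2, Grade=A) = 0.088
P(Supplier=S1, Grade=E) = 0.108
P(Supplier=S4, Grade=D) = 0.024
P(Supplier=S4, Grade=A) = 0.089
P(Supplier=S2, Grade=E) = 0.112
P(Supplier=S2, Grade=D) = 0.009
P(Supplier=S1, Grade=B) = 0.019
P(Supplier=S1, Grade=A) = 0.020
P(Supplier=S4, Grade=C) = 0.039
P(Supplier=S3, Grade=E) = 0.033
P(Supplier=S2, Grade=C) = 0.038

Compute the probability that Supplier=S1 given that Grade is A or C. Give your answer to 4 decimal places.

P(Grade=A) = 0.020 + 0.088 + 0.049 + 0.089 = 0.246.
P(Grade=C) = 0.006 + 0.038 + 0.063 + 0.039 = 0.146.
P(Grade ∈ {A, C}) = 0.246 + 0.146 = 0.392; P(Supplier=S1, Grade ∈ {A, C}) = 0.020 + 0.006 = 0.026.
P(Supplier=S1 | Grade ∈ {A, C}) = 0.026/0.392 = 0.0663.

0.0663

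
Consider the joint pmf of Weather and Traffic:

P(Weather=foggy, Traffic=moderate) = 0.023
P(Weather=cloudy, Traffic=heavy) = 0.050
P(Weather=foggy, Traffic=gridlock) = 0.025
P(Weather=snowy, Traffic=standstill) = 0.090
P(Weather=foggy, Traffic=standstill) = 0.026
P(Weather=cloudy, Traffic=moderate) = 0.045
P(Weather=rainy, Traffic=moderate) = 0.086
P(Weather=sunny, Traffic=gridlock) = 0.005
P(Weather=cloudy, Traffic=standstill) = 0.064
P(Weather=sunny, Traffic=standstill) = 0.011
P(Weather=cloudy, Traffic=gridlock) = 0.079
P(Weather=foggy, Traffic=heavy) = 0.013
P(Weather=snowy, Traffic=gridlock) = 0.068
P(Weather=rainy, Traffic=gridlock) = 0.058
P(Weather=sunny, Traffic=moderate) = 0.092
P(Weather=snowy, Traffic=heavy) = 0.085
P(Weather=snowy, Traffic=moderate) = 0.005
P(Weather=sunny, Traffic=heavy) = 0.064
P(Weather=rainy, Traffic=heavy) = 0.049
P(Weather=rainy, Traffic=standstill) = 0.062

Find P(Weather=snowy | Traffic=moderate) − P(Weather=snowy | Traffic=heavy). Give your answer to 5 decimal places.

P(Traffic=moderate) = 0.092 + 0.045 + 0.086 + 0.005 + 0.023 = 0.251; P(Weather=snowy | Traffic=moderate) = 0.005/0.251 = 0.019920.
P(Traffic=heavy) = 0.064 + 0.050 + 0.049 + 0.085 + 0.013 = 0.261; P(Weather=snowy | Traffic=heavy) = 0.085/0.261 = 0.325670.
Difference = -0.30575.

-0.30575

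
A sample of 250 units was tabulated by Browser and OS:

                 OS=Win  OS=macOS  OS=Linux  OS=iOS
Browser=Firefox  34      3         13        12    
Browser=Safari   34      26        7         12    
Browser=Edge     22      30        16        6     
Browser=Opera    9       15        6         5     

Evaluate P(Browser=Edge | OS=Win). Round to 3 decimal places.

Total with OS=Win: 34 + 34 + 22 + 9 = 99.
P(Browser=Edge | OS=Win) = 22/99 = 0.222.

0.222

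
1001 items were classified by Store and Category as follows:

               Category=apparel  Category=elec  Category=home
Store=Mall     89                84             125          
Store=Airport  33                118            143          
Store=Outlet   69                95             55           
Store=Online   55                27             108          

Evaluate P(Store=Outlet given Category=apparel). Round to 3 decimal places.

0.280

Total with Category=apparel: 89 + 33 + 69 + 55 = 246.
P(Store=Outlet | Category=apparel) = 69/246 = 0.280.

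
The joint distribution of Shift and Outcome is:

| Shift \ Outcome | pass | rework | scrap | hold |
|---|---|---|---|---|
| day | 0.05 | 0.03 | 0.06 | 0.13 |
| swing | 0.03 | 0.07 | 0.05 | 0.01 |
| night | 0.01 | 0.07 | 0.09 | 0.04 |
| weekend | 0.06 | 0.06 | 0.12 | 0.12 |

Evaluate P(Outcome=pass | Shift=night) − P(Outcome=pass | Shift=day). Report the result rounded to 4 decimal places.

P(Shift=night) = 0.01 + 0.07 + 0.09 + 0.04 = 0.21; P(Outcome=pass | Shift=night) = 0.01/0.21 = 0.04762.
P(Shift=day) = 0.05 + 0.03 + 0.06 + 0.13 = 0.27; P(Outcome=pass | Shift=day) = 0.05/0.27 = 0.18519.
Difference = -0.1376.

-0.1376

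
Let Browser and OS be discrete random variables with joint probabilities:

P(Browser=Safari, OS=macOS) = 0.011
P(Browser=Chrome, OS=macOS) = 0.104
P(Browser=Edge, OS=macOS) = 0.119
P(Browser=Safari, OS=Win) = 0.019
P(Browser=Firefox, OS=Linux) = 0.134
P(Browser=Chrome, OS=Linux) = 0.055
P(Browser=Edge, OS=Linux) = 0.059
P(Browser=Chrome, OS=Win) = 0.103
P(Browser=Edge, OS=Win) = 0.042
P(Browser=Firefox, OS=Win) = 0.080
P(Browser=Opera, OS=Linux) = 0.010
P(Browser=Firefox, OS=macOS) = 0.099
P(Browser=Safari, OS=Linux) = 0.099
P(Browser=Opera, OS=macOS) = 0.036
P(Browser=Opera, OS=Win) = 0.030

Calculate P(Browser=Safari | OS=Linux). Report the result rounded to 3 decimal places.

0.277

P(OS=Linux) = 0.055 + 0.134 + 0.099 + 0.059 + 0.010 = 0.357.
P(Browser=Safari | OS=Linux) = 0.099/0.357 = 0.277.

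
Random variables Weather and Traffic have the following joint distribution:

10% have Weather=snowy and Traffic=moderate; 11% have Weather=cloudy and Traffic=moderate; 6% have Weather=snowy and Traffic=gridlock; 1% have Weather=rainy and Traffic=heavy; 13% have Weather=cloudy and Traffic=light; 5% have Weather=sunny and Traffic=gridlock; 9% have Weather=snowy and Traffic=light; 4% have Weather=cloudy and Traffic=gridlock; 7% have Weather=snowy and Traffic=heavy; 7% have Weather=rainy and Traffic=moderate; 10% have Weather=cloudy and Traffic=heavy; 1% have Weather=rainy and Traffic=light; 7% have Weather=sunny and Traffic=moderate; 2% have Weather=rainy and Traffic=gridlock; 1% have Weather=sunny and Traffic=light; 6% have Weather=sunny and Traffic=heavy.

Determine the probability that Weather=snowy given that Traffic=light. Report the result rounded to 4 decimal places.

0.3750

P(Traffic=light) = 0.01 + 0.13 + 0.01 + 0.09 = 0.24.
P(Weather=snowy | Traffic=light) = 0.09/0.24 = 0.3750.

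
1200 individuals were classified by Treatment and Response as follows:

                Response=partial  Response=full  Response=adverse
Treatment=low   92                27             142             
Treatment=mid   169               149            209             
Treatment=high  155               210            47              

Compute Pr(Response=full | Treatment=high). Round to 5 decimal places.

0.50971

Total with Treatment=high: 155 + 210 + 47 = 412.
P(Response=full | Treatment=high) = 210/412 = 0.50971.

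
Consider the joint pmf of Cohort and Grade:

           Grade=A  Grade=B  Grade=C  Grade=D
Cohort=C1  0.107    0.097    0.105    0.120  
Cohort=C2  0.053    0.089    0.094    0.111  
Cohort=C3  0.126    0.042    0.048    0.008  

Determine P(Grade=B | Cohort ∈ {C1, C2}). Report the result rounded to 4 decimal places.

P(Cohort=C1) = 0.107 + 0.097 + 0.105 + 0.120 = 0.429.
P(Cohort=C2) = 0.053 + 0.089 + 0.094 + 0.111 = 0.347.
P(Cohort ∈ {C1, C2}) = 0.429 + 0.347 = 0.776; P(Grade=B, Cohort ∈ {C1, C2}) = 0.097 + 0.089 = 0.186.
P(Grade=B | Cohort ∈ {C1, C2}) = 0.186/0.776 = 0.2397.

0.2397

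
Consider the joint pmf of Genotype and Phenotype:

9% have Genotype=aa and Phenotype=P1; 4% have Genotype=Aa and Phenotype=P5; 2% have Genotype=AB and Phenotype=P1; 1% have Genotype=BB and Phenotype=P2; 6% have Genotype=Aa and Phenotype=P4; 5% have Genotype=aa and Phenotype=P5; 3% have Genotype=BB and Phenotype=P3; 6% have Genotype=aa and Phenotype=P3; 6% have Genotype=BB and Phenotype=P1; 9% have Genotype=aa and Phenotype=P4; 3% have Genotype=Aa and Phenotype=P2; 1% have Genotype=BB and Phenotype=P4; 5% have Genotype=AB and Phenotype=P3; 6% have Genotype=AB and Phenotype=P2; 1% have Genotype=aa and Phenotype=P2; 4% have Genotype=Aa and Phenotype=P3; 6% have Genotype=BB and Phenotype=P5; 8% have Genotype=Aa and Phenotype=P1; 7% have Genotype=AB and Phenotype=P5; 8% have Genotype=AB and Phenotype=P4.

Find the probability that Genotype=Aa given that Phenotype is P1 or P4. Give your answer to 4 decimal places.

P(Phenotype=P1) = 0.08 + 0.09 + 0.02 + 0.06 = 0.25.
P(Phenotype=P4) = 0.06 + 0.09 + 0.08 + 0.01 = 0.24.
P(Phenotype ∈ {P1, P4}) = 0.25 + 0.24 = 0.49; P(Genotype=Aa, Phenotype ∈ {P1, P4}) = 0.08 + 0.06 = 0.14.
P(Genotype=Aa | Phenotype ∈ {P1, P4}) = 0.14/0.49 = 0.2857.

0.2857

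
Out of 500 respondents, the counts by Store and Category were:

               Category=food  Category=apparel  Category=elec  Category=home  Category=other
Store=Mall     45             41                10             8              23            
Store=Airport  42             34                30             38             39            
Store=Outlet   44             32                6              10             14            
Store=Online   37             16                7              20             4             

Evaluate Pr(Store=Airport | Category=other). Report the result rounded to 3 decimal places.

0.488

Total with Category=other: 23 + 39 + 14 + 4 = 80.
P(Store=Airport | Category=other) = 39/80 = 0.488.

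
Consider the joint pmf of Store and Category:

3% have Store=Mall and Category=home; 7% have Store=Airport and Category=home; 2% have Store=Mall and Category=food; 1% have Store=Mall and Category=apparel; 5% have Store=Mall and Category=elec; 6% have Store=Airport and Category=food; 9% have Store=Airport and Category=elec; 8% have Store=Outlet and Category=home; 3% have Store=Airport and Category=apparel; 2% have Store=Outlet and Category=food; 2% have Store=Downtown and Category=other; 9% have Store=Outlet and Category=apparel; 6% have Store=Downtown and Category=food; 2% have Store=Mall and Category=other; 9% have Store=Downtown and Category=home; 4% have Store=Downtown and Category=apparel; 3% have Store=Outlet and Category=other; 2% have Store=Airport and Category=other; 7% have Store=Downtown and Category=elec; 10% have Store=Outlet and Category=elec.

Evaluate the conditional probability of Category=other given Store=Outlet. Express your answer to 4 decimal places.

0.0938

P(Store=Outlet) = 0.02 + 0.09 + 0.10 + 0.08 + 0.03 = 0.32.
P(Category=other | Store=Outlet) = 0.03/0.32 = 0.0938.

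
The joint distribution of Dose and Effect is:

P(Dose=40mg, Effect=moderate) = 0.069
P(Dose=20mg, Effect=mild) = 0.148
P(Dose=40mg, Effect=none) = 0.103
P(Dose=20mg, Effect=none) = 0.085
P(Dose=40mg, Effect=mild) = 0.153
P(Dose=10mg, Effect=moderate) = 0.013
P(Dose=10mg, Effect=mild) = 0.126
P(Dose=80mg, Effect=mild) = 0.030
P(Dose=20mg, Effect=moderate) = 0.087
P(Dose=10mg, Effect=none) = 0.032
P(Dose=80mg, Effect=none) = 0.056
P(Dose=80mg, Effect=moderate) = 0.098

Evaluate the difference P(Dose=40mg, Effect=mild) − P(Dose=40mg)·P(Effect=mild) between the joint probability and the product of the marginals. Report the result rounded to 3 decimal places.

P(Dose=40mg) = 0.103 + 0.153 + 0.069 = 0.325.
P(Effect=mild) = 0.126 + 0.148 + 0.153 + 0.030 = 0.457.
P(Dose=40mg, Effect=mild) − P(Dose=40mg)P(Effect=mild) = 0.153 − 0.325×0.457 = 0.004.

0.004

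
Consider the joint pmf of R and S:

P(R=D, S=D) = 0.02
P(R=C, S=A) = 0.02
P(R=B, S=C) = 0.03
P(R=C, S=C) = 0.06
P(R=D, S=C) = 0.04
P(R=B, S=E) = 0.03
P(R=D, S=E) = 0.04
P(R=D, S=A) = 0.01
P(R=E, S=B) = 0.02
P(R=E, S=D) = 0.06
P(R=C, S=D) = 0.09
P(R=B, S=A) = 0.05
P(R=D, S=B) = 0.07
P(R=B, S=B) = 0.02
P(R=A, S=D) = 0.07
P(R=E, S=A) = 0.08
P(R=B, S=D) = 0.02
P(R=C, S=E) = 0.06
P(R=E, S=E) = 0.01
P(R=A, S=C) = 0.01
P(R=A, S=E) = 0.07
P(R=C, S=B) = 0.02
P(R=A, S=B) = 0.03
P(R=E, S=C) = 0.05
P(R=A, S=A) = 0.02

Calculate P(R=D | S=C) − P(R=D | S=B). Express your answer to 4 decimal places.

-0.2270

P(S=C) = 0.01 + 0.03 + 0.06 + 0.04 + 0.05 = 0.19; P(R=D | S=C) = 0.04/0.19 = 0.21053.
P(S=B) = 0.03 + 0.02 + 0.02 + 0.07 + 0.02 = 0.16; P(R=D | S=B) = 0.07/0.16 = 0.43750.
Difference = -0.2270.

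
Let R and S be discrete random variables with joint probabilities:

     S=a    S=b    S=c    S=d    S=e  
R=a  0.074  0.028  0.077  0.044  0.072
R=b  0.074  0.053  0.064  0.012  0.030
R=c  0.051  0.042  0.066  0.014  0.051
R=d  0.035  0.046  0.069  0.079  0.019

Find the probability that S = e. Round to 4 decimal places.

P(S=e) = 0.072 + 0.030 + 0.051 + 0.019 = 0.172.

0.1720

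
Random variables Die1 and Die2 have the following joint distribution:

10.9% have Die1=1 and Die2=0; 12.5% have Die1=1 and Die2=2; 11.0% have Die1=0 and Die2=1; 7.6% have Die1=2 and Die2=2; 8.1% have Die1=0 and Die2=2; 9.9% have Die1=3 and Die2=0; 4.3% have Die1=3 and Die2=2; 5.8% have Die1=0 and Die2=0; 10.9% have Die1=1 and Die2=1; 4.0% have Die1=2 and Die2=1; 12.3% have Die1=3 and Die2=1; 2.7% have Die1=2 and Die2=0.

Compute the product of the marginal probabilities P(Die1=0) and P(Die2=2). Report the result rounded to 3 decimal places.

0.081

P(Die1=0) = 0.058 + 0.110 + 0.081 = 0.249.
P(Die2=2) = 0.081 + 0.125 + 0.076 + 0.043 = 0.325.
Product: 0.249 × 0.325 = 0.081.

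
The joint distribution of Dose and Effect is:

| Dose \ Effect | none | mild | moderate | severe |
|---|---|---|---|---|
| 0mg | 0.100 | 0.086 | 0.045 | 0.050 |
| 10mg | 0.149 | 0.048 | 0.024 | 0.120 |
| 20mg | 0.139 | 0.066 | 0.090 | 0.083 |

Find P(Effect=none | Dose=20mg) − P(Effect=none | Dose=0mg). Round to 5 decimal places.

P(Dose=20mg) = 0.139 + 0.066 + 0.090 + 0.083 = 0.378; P(Effect=none | Dose=20mg) = 0.139/0.378 = 0.367725.
P(Dose=0mg) = 0.100 + 0.086 + 0.045 + 0.050 = 0.281; P(Effect=none | Dose=0mg) = 0.100/0.281 = 0.355872.
Difference = 0.01185.

0.01185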